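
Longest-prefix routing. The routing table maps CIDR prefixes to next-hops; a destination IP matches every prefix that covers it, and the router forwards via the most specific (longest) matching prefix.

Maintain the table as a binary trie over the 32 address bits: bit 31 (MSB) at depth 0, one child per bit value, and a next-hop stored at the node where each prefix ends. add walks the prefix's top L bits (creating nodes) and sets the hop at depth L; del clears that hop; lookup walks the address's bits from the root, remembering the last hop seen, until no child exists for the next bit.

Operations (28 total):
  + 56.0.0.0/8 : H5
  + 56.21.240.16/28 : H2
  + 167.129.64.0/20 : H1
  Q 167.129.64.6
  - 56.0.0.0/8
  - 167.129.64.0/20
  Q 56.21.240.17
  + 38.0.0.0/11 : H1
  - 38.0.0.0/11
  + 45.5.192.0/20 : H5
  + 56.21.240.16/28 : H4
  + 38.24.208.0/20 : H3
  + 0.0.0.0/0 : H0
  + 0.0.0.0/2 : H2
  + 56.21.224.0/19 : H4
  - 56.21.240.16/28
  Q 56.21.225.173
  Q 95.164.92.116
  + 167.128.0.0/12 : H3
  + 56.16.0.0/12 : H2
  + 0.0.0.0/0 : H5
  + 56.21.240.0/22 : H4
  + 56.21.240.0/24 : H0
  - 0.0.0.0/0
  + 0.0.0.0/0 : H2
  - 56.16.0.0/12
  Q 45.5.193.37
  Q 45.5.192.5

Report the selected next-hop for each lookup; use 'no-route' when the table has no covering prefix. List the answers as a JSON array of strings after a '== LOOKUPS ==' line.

Process each operation:
  add 56.0.0.0/8 -> H5 at depth 8
  add 56.21.240.16/28 -> H2 at depth 28
  add 167.129.64.0/20 -> H1 at depth 20
  Q 167.129.64.6: descend 10100111100000010100 ; hops seen [H1] ; pick H1
  - 56.0.0.0/8 clear@8
  - 167.129.64.0/20 clear@20
  Q 56.21.240.17: descend 0011100000010101111100000001 ; hops seen [H2] ; pick H2
  add 38.0.0.0/11 -> H1 at depth 11
  - 38.0.0.0/11 clear@11
  add 45.5.192.0/20 -> H5 at depth 20
  add 56.21.240.16/28 -> H4 at depth 28
  add 38.24.208.0/20 -> H3 at depth 20
  add 0.0.0.0/0 -> H0 at depth 0
  add 0.0.0.0/2 -> H2 at depth 2
  add 56.21.224.0/19 -> H4 at depth 19
  - 56.21.240.16/28 clear@28
  Q 56.21.225.173: descend 0011100000010101111 ; hops seen [H0,H2,H4] ; pick H4
  Q 95.164.92.116: descend 0 ; hops seen [H0] ; pick H0
  add 167.128.0.0/12 -> H3 at depth 12
  add 56.16.0.0/12 -> H2 at depth 12
  add 0.0.0.0/0 -> H5 at depth 0
  add 56.21.240.0/22 -> H4 at depth 22
  add 56.21.240.0/24 -> H0 at depth 24
  - 0.0.0.0/0 clear@0
  add 0.0.0.0/0 -> H2 at depth 0
  - 56.16.0.0/12 clear@12
  Q 45.5.193.37: descend 00101101000001011100 ; hops seen [H2,H2,H5] ; pick H5
  Q 45.5.192.5: descend 00101101000001011100 ; hops seen [H2,H2,H5] ; pick H5

== LOOKUPS ==
["H1","H2","H4","H0","H5","H5"]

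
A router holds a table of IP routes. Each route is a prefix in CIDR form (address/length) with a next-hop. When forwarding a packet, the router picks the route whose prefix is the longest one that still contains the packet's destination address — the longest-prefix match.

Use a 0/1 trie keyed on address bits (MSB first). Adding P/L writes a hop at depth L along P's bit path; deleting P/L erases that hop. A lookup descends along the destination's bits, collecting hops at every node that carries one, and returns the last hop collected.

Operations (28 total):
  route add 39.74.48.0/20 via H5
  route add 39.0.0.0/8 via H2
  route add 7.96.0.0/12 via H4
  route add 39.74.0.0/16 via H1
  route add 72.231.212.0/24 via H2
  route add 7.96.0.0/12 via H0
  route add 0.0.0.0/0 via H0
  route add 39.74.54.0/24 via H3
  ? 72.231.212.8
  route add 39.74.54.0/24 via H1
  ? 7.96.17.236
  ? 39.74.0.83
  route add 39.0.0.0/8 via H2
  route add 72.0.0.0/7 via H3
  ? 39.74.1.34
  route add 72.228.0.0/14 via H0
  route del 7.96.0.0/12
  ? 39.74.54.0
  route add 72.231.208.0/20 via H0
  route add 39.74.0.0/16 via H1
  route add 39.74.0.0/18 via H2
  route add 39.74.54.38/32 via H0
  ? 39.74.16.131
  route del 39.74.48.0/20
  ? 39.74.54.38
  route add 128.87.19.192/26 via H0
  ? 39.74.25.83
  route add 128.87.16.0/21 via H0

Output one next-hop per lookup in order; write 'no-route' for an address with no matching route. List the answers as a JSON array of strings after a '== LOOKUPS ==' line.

Trace:
  + 39.74.48.0/20 (H5) depth=20
  + 39.0.0.0/8 (H2) depth=8
  + 7.96.0.0/12 (H4) depth=12
  + 39.74.0.0/16 (H1) depth=16
  + 72.231.212.0/24 (H2) depth=24
  + 7.96.0.0/12 (H0) depth=12
  + 0.0.0.0/0 (H0) depth=0
  + 39.74.54.0/24 (H3) depth=24
  ? 72.231.212.8  path d0:H0→d1:-→d2:-→d3:-→d4:-→d5:-→d6:-→d7:-→d8:-→d9:-→d10:-→d11:-→d12:-→d13:-→d14:-→d15:-→d16:-→d17:-→d18:-→d19:-→d20:-→d21:-→d22:-→d23:-→d24:H2  best=H2
  + 39.74.54.0/24 (H1) depth=24
  ? 7.96.17.236  path d0:H0→d1:-→d2:-→d3:-→d4:-→d5:-→d6:-→d7:-→d8:-→d9:-→d10:-→d11:-→d12:H0  best=H0
  ? 39.74.0.83  path d0:H0→d1:-→d2:-→d3:-→d4:-→d5:-→d6:-→d7:-→d8:H2→d9:-→d10:-→d11:-→d12:-→d13:-→d14:-→d15:-→d16:H1→d17:-→d18:-  best=H1
  + 39.0.0.0/8 (H2) depth=8
  + 72.0.0.0/7 (H3) depth=7
  ? 39.74.1.34  path d0:H0→d1:-→d2:-→d3:-→d4:-→d5:-→d6:-→d7:-→d8:H2→d9:-→d10:-→d11:-→d12:-→d13:-→d14:-→d15:-→d16:H1→d17:-→d18:-  best=H1
  + 72.228.0.0/14 (H0) depth=14
  - 7.96.0.0/12 clear@12
  ? 39.74.54.0  path d0:H0→d1:-→d2:-→d3:-→d4:-→d5:-→d6:-→d7:-→d8:H2→d9:-→d10:-→d11:-→d12:-→d13:-→d14:-→d15:-→d16:H1→d17:-→d18:-→d19:-→d20:H5→d21:-→d22:-→d23:-→d24:H1  best=H1
  + 72.231.208.0/20 (H0) depth=20
  + 39.74.0.0/16 (H1) depth=16
  + 39.74.0.0/18 (H2) depth=18
  + 39.74.54.38/32 (H0) depth=32
  ? 39.74.16.131  path d0:H0→d1:-→d2:-→d3:-→d4:-→d5:-→d6:-→d7:-→d8:H2→d9:-→d10:-→d11:-→d12:-→d13:-→d14:-→d15:-→d16:H1→d17:-→d18:H2  best=H2
  - 39.74.48.0/20 clear@20
  ? 39.74.54.38  path d0:H0→d1:-→d2:-→d3:-→d4:-→d5:-→d6:-→d7:-→d8:H2→d9:-→d10:-→d11:-→d12:-→d13:-→d14:-→d15:-→d16:H1→d17:-→d18:H2→d19:-→d20:-→d21:-→d22:-→d23:-→d24:H1→d25:-→d26:-→d27:-→d28:-→d29:-→d30:-→d31:-→d32:H0  best=H0
  + 128.87.19.192/26 (H0) depth=26
  ? 39.74.25.83  path d0:H0→d1:-→d2:-→d3:-→d4:-→d5:-→d6:-→d7:-→d8:H2→d9:-→d10:-→d11:-→d12:-→d13:-→d14:-→d15:-→d16:H1→d17:-→d18:H2  best=H2
  + 128.87.16.0/21 (H0) depth=21

== LOOKUPS ==
["H2","H0","H1","H1","H1","H2","H0","H2"]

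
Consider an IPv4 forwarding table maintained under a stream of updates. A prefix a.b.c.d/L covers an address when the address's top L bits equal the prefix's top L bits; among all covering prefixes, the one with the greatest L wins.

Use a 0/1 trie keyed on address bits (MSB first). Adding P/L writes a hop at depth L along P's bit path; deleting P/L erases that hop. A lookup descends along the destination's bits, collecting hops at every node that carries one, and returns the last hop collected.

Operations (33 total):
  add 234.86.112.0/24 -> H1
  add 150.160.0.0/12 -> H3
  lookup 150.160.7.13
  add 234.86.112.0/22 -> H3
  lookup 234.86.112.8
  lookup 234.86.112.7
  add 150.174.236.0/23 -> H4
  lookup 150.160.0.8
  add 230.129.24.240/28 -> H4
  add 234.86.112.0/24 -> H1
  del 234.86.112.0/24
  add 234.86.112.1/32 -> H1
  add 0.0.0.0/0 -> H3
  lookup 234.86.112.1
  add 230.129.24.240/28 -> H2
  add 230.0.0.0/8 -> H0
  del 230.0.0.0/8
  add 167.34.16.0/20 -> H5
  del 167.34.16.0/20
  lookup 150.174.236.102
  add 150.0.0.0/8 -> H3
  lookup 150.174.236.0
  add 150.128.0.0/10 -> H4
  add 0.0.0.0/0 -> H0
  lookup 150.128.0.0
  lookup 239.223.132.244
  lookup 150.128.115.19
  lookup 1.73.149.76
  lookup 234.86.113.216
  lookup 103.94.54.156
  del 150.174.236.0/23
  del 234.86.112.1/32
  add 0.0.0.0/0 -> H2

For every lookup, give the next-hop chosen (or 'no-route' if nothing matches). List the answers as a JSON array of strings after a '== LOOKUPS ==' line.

Trace:
  + 234.86.112.0/24 (H1) depth=24
  + 150.160.0.0/12 (H3) depth=12
  Q 150.160.7.13: descend 100101101010 ; hops seen [H3] ; pick H3
  + 234.86.112.0/22 (H3) depth=22
  Q 234.86.112.8: descend 111010100101011001110000 ; hops seen [H3,H1] ; pick H1
  Q 234.86.112.7: descend 111010100101011001110000 ; hops seen [H3,H1] ; pick H1
  + 150.174.236.0/23 (H4) depth=23
  Q 150.160.0.8: descend 100101101010 ; hops seen [H3] ; pick H3
  + 230.129.24.240/28 (H4) depth=28
  + 234.86.112.0/24 (H1) depth=24
  - 234.86.112.0/24 clear@24
  + 234.86.112.1/32 (H1) depth=32
  + 0.0.0.0/0 (H3) depth=0
  Q 234.86.112.1: descend 11101010010101100111000000000001 ; hops seen [H3,H3,H1] ; pick H1
  + 230.129.24.240/28 (H2) depth=28
  + 230.0.0.0/8 (H0) depth=8
  - 230.0.0.0/8 clear@8
  + 167.34.16.0/20 (H5) depth=20
  - 167.34.16.0/20 clear@20
  Q 150.174.236.102: descend 10010110101011101110110 ; hops seen [H3,H3,H4] ; pick H4
  + 150.0.0.0/8 (H3) depth=8
  Q 150.174.236.0: descend 10010110101011101110110 ; hops seen [H3,H3,H3,H4] ; pick H4
  + 150.128.0.0/10 (H4) depth=10
  + 0.0.0.0/0 (H0) depth=0
  Q 150.128.0.0: descend 1001011010 ; hops seen [H0,H3,H4] ; pick H4
  Q 239.223.132.244: descend 11101 ; hops seen [H0] ; pick H0
  Q 150.128.115.19: descend 1001011010 ; hops seen [H0,H3,H4] ; pick H4
  Q 1.73.149.76: descend ε ; hops seen [H0] ; pick H0
  Q 234.86.113.216: descend 11101010010101100111000 ; hops seen [H0,H3] ; pick H3
  Q 103.94.54.156: descend ε ; hops seen [H0] ; pick H0
  - 150.174.236.0/23 clear@23
  - 234.86.112.1/32 clear@32
  + 0.0.0.0/0 (H2) depth=0

== LOOKUPS ==
["H3","H1","H1","H3","H1","H4","H4","H4","H0","H4","H0","H3","H0"]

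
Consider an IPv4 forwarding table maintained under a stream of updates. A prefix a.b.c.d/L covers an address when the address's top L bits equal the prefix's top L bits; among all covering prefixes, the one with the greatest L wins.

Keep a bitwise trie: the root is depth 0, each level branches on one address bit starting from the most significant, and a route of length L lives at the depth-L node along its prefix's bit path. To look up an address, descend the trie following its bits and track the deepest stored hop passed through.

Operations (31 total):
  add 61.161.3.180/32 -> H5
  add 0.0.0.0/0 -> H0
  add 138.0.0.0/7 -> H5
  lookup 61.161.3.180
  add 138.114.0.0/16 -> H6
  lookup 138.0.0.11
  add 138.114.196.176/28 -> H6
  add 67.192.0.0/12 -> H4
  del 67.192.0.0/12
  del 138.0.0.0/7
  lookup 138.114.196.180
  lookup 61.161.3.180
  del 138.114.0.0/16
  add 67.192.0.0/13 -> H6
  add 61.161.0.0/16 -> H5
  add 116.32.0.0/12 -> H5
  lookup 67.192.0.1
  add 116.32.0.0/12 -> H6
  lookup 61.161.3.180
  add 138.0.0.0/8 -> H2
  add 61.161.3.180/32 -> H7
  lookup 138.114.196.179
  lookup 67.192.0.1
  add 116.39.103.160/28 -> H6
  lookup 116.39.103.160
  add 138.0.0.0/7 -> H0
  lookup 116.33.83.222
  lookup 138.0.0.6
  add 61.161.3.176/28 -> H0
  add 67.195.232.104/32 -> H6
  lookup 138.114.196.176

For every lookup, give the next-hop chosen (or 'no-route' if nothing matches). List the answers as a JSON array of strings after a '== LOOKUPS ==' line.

Apply in order:
  + 61.161.3.180/32 (H5) depth=32
  + 0.0.0.0/0 (H0) depth=0
  + 138.0.0.0/7 (H5) depth=7
  ? 61.161.3.180  path d0:H0→d1:-→d2:-→d3:-→d4:-→d5:-→d6:-→d7:-→d8:-→d9:-→d10:-→d11:-→d12:-→d13:-→d14:-→d15:-→d16:-→d17:-→d18:-→d19:-→d20:-→d21:-→d22:-→d23:-→d24:-→d25:-→d26:-→d27:-→d28:-→d29:-→d30:-→d31:-→d32:H5  best=H5
  + 138.114.0.0/16 (H6) depth=16
  ? 138.0.0.11  path d0:H0→d1:-→d2:-→d3:-→d4:-→d5:-→d6:-→d7:H5→d8:-→d9:-  best=H5
  + 138.114.196.176/28 (H6) depth=28
  + 67.192.0.0/12 (H4) depth=12
  del 67.192.0.0/12 (clear depth 12)
  del 138.0.0.0/7 (clear depth 7)
  ? 138.114.196.180  path d0:H0→d1:-→d2:-→d3:-→d4:-→d5:-→d6:-→d7:-→d8:-→d9:-→d10:-→d11:-→d12:-→d13:-→d14:-→d15:-→d16:H6→d17:-→d18:-→d19:-→d20:-→d21:-→d22:-→d23:-→d24:-→d25:-→d26:-→d27:-→d28:H6  best=H6
  ? 61.161.3.180  path d0:H0→d1:-→d2:-→d3:-→d4:-→d5:-→d6:-→d7:-→d8:-→d9:-→d10:-→d11:-→d12:-→d13:-→d14:-→d15:-→d16:-→d17:-→d18:-→d19:-→d20:-→d21:-→d22:-→d23:-→d24:-→d25:-→d26:-→d27:-→d28:-→d29:-→d30:-→d31:-→d32:H5  best=H5
  del 138.114.0.0/16 (clear depth 16)
  + 67.192.0.0/13 (H6) depth=13
  + 61.161.0.0/16 (H5) depth=16
  + 116.32.0.0/12 (H5) depth=12
  ? 67.192.0.1  path d0:H0→d1:-→d2:-→d3:-→d4:-→d5:-→d6:-→d7:-→d8:-→d9:-→d10:-→d11:-→d12:-→d13:H6  best=H6
  + 116.32.0.0/12 (H6) depth=12
  ? 61.161.3.180  path d0:H0→d1:-→d2:-→d3:-→d4:-→d5:-→d6:-→d7:-→d8:-→d9:-→d10:-→d11:-→d12:-→d13:-→d14:-→d15:-→d16:H5→d17:-→d18:-→d19:-→d20:-→d21:-→d22:-→d23:-→d24:-→d25:-→d26:-→d27:-→d28:-→d29:-→d30:-→d31:-→d32:H5  best=H5
  + 138.0.0.0/8 (H2) depth=8
  + 61.161.3.180/32 (H7) depth=32
  ? 138.114.196.179  path d0:H0→d1:-→d2:-→d3:-→d4:-→d5:-→d6:-→d7:-→d8:H2→d9:-→d10:-→d11:-→d12:-→d13:-→d14:-→d15:-→d16:-→d17:-→d18:-→d19:-→d20:-→d21:-→d22:-→d23:-→d24:-→d25:-→d26:-→d27:-→d28:H6  best=H6
  ? 67.192.0.1  path d0:H0→d1:-→d2:-→d3:-→d4:-→d5:-→d6:-→d7:-→d8:-→d9:-→d10:-→d11:-→d12:-→d13:H6  best=H6
  + 116.39.103.160/28 (H6) depth=28
  ? 116.39.103.160  path d0:H0→d1:-→d2:-→d3:-→d4:-→d5:-→d6:-→d7:-→d8:-→d9:-→d10:-→d11:-→d12:H6→d13:-→d14:-→d15:-→d16:-→d17:-→d18:-→d19:-→d20:-→d21:-→d22:-→d23:-→d24:-→d25:-→d26:-→d27:-→d28:H6  best=H6
  + 138.0.0.0/7 (H0) depth=7
  ? 116.33.83.222  path d0:H0→d1:-→d2:-→d3:-→d4:-→d5:-→d6:-→d7:-→d8:-→d9:-→d10:-→d11:-→d12:H6→d13:-  best=H6
  ? 138.0.0.6  path d0:H0→d1:-→d2:-→d3:-→d4:-→d5:-→d6:-→d7:H0→d8:H2→d9:-  best=H2
  + 61.161.3.176/28 (H0) depth=28
  + 67.195.232.104/32 (H6) depth=32
  ? 138.114.196.176  path d0:H0→d1:-→d2:-→d3:-→d4:-→d5:-→d6:-→d7:H0→d8:H2→d9:-→d10:-→d11:-→d12:-→d13:-→d14:-→d15:-→d16:-→d17:-→d18:-→d19:-→d20:-→d21:-→d22:-→d23:-→d24:-→d25:-→d26:-→d27:-→d28:H6  best=H6

== LOOKUPS ==
["H5","H5","H6","H5","H6","H5","H6","H6","H6","H6","H2","H6"]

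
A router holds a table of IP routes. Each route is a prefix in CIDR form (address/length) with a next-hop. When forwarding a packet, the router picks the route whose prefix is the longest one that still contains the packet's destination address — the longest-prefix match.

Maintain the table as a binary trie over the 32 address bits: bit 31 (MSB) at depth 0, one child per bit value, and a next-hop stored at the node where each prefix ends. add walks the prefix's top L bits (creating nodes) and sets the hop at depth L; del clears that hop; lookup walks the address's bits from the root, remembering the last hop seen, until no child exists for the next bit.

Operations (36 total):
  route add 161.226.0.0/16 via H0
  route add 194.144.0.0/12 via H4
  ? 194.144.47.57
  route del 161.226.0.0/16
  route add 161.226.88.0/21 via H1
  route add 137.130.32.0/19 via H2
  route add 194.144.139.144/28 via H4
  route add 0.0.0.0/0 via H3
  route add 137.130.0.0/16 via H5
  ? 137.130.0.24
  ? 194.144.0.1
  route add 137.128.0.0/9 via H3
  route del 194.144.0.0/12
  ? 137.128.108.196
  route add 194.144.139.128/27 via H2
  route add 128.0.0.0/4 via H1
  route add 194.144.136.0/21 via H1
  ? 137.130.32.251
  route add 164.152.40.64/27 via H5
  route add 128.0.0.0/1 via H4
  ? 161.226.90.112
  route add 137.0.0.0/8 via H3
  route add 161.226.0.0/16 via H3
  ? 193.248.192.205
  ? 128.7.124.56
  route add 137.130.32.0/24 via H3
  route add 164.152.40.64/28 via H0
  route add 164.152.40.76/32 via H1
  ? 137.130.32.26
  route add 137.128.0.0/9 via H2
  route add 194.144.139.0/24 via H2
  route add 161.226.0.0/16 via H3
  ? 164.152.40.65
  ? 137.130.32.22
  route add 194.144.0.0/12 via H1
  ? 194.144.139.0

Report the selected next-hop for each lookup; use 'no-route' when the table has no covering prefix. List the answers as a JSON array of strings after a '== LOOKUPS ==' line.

Trace:
  + 161.226.0.0/16 (H0) depth=16
  + 194.144.0.0/12 (H4) depth=12
  Q 194.144.47.57: descend 110000101001 ; hops seen [H4] ; pick H4
  - 161.226.0.0/16 clear@16
  + 161.226.88.0/21 (H1) depth=21
  + 137.130.32.0/19 (H2) depth=19
  + 194.144.139.144/28 (H4) depth=28
  + 0.0.0.0/0 (H3) depth=0
  + 137.130.0.0/16 (H5) depth=16
  Q 137.130.0.24: descend 100010011000001000 ; hops seen [H3,H5] ; pick H5
  Q 194.144.0.1: descend 1100001010010000 ; hops seen [H3,H4] ; pick H4
  + 137.128.0.0/9 (H3) depth=9
  - 194.144.0.0/12 clear@12
  Q 137.128.108.196: descend 10001001100000 ; hops seen [H3,H3] ; pick H3
  + 194.144.139.128/27 (H2) depth=27
  + 128.0.0.0/4 (H1) depth=4
  + 194.144.136.0/21 (H1) depth=21
  Q 137.130.32.251: descend 1000100110000010001 ; hops seen [H3,H1,H3,H5,H2] ; pick H2
  + 164.152.40.64/27 (H5) depth=27
  + 128.0.0.0/1 (H4) depth=1
  Q 161.226.90.112: descend 101000011110001001011 ; hops seen [H3,H4,H1] ; pick H1
  + 137.0.0.0/8 (H3) depth=8
  + 161.226.0.0/16 (H3) depth=16
  Q 193.248.192.205: descend 110000 ; hops seen [H3,H4] ; pick H4
  Q 128.7.124.56: descend 1000 ; hops seen [H3,H4,H1] ; pick H1
  + 137.130.32.0/24 (H3) depth=24
  + 164.152.40.64/28 (H0) depth=28
  + 164.152.40.76/32 (H1) depth=32
  Q 137.130.32.26: descend 100010011000001000100000 ; hops seen [H3,H4,H1,H3,H3,H5,H2,H3] ; pick H3
  + 137.128.0.0/9 (H2) depth=9
  + 194.144.139.0/24 (H2) depth=24
  + 161.226.0.0/16 (H3) depth=16
  Q 164.152.40.65: descend 1010010010011000001010000100 ; hops seen [H3,H4,H5,H0] ; pick H0
  Q 137.130.32.22: descend 100010011000001000100000 ; hops seen [H3,H4,H1,H3,H2,H5,H2,H3] ; pick H3
  + 194.144.0.0/12 (H1) depth=12
  Q 194.144.139.0: descend 110000101001000010001011 ; hops seen [H3,H4,H1,H1,H2] ; pick H2

== LOOKUPS ==
["H4","H5","H4","H3","H2","H1","H4","H1","H3","H0","H3","H2"]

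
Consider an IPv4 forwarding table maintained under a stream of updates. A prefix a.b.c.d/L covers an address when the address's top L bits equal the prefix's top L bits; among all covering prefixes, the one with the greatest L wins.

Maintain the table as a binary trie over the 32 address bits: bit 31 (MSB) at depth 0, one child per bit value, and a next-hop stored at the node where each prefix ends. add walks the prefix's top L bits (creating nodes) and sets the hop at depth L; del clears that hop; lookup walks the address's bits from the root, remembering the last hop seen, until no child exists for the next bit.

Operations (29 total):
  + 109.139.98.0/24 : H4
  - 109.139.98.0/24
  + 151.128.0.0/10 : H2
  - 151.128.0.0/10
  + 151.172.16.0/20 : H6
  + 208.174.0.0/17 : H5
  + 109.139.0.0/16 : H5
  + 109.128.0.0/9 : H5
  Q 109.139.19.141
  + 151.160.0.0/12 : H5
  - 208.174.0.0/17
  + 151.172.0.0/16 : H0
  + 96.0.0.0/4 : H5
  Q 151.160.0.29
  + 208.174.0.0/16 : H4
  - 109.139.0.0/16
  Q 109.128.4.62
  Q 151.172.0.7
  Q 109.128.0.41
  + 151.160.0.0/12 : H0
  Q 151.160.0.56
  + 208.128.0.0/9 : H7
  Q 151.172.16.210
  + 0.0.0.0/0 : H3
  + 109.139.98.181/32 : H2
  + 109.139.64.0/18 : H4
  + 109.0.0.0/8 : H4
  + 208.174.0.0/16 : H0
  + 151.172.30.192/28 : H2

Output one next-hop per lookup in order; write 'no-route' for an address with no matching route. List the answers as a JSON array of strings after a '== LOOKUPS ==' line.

Apply in order:
  + 109.139.98.0/24 (H4) depth=24
  del 109.139.98.0/24 (clear depth 24)
  + 151.128.0.0/10 (H2) depth=10
  del 151.128.0.0/10 (clear depth 10)
  + 151.172.16.0/20 (H6) depth=20
  + 208.174.0.0/17 (H5) depth=17
  + 109.139.0.0/16 (H5) depth=16
  + 109.128.0.0/9 (H5) depth=9
  ? 109.139.19.141  path d0:-→d1:-→d2:-→d3:-→d4:-→d5:-→d6:-→d7:-→d8:-→d9:H5→d10:-→d11:-→d12:-→d13:-→d14:-→d15:-→d16:H5→d17:-  best=H5
  + 151.160.0.0/12 (H5) depth=12
  del 208.174.0.0/17 (clear depth 17)
  + 151.172.0.0/16 (H0) depth=16
  + 96.0.0.0/4 (H5) depth=4
  ? 151.160.0.29  path d0:-→d1:-→d2:-→d3:-→d4:-→d5:-→d6:-→d7:-→d8:-→d9:-→d10:-→d11:-→d12:H5  best=H5
  + 208.174.0.0/16 (H4) depth=16
  del 109.139.0.0/16 (clear depth 16)
  ? 109.128.4.62  path d0:-→d1:-→d2:-→d3:-→d4:H5→d5:-→d6:-→d7:-→d8:-→d9:H5→d10:-→d11:-→d12:-  best=H5
  ? 151.172.0.7  path d0:-→d1:-→d2:-→d3:-→d4:-→d5:-→d6:-→d7:-→d8:-→d9:-→d10:-→d11:-→d12:H5→d13:-→d14:-→d15:-→d16:H0→d17:-→d18:-→d19:-  best=H0
  ? 109.128.0.41  path d0:-→d1:-→d2:-→d3:-→d4:H5→d5:-→d6:-→d7:-→d8:-→d9:H5→d10:-→d11:-→d12:-  best=H5
  + 151.160.0.0/12 (H0) depth=12
  ? 151.160.0.56  path d0:-→d1:-→d2:-→d3:-→d4:-→d5:-→d6:-→d7:-→d8:-→d9:-→d10:-→d11:-→d12:H0  best=H0
  + 208.128.0.0/9 (H7) depth=9
  ? 151.172.16.210  path d0:-→d1:-→d2:-→d3:-→d4:-→d5:-→d6:-→d7:-→d8:-→d9:-→d10:-→d11:-→d12:H0→d13:-→d14:-→d15:-→d16:H0→d17:-→d18:-→d19:-→d20:H6  best=H6
  + 0.0.0.0/0 (H3) depth=0
  + 109.139.98.181/32 (H2) depth=32
  + 109.139.64.0/18 (H4) depth=18
  + 109.0.0.0/8 (H4) depth=8
  + 208.174.0.0/16 (H0) depth=16
  + 151.172.30.192/28 (H2) depth=28

== LOOKUPS ==
["H5","H5","H5","H0","H5","H0","H6"]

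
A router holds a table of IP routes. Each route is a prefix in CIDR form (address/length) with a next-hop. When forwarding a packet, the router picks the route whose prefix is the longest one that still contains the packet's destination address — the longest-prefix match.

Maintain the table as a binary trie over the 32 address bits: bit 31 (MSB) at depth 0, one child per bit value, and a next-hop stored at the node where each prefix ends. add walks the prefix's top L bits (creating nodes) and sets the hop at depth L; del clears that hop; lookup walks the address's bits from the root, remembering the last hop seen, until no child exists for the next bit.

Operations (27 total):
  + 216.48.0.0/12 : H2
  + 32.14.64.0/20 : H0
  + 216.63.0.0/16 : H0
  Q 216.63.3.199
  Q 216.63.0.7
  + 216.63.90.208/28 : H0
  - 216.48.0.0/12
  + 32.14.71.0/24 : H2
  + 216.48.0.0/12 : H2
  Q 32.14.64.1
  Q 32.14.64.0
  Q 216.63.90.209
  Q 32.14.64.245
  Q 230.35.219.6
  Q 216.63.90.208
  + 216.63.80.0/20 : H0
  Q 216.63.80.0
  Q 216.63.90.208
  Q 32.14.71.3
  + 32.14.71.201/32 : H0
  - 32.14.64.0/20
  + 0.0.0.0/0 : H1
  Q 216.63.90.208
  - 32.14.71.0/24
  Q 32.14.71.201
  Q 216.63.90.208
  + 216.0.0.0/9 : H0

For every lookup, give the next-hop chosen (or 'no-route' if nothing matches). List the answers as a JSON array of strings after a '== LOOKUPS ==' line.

Process each operation:
  + 216.48.0.0/12 (H2) depth=12
  + 32.14.64.0/20 (H0) depth=20
  + 216.63.0.0/16 (H0) depth=16
  Q 216.63.3.199: descend 1101100000111111 ; hops seen [H2,H0] ; pick H0
  Q 216.63.0.7: descend 1101100000111111 ; hops seen [H2,H0] ; pick H0
  + 216.63.90.208/28 (H0) depth=28
  - 216.48.0.0/12 clear@12
  + 32.14.71.0/24 (H2) depth=24
  + 216.48.0.0/12 (H2) depth=12
  Q 32.14.64.1: descend 001000000000111001000 ; hops seen [H0] ; pick H0
  Q 32.14.64.0: descend 001000000000111001000 ; hops seen [H0] ; pick H0
  Q 216.63.90.209: descend 1101100000111111010110101101 ; hops seen [H2,H0,H0] ; pick H0
  Q 32.14.64.245: descend 001000000000111001000 ; hops seen [H0] ; pick H0
  Q 230.35.219.6: descend 11 ; hops seen [∅] ; pick no-route
  Q 216.63.90.208: descend 1101100000111111010110101101 ; hops seen [H2,H0,H0] ; pick H0
  + 216.63.80.0/20 (H0) depth=20
  Q 216.63.80.0: descend 11011000001111110101 ; hops seen [H2,H0,H0] ; pick H0
  Q 216.63.90.208: descend 1101100000111111010110101101 ; hops seen [H2,H0,H0,H0] ; pick H0
  Q 32.14.71.3: descend 001000000000111001000111 ; hops seen [H0,H2] ; pick H2
  + 32.14.71.201/32 (H0) depth=32
  - 32.14.64.0/20 clear@20
  + 0.0.0.0/0 (H1) depth=0
  Q 216.63.90.208: descend 1101100000111111010110101101 ; hops seen [H1,H2,H0,H0,H0] ; pick H0
  - 32.14.71.0/24 clear@24
  Q 32.14.71.201: descend 00100000000011100100011111001001 ; hops seen [H1,H0] ; pick H0
  Q 216.63.90.208: descend 1101100000111111010110101101 ; hops seen [H1,H2,H0,H0,H0] ; pick H0
  + 216.0.0.0/9 (H0) depth=9

== LOOKUPS ==
["H0","H0","H0","H0","H0","H0","no-route","H0","H0","H0","H2","H0","H0","H0"]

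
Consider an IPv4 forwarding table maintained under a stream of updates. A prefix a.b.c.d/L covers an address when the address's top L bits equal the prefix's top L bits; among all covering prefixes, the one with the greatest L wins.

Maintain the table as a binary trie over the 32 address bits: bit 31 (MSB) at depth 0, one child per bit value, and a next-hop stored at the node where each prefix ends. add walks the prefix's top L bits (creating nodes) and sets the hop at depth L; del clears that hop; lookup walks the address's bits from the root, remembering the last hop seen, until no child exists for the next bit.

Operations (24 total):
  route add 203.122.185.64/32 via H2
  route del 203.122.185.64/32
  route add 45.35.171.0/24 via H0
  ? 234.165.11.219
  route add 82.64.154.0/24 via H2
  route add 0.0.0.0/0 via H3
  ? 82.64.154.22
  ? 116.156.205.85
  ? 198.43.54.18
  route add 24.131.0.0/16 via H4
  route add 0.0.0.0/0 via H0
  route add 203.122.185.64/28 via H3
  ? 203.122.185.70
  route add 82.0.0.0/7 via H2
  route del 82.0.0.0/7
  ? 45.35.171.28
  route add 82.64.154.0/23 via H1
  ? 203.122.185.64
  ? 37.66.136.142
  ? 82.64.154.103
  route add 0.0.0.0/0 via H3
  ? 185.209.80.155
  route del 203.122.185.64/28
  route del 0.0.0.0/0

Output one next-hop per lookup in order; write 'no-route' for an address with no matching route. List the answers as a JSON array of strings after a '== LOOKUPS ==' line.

Trace:
  + 203.122.185.64/32 (H2) depth=32
  - 203.122.185.64/32 clear@32
  + 45.35.171.0/24 (H0) depth=24
  lookup 234.165.11.219: bits 11 walk d0:-→d1:-→d2:- -> no-route
  + 82.64.154.0/24 (H2) depth=24
  + 0.0.0.0/0 (H3) depth=0
  lookup 82.64.154.22: bits 010100100100000010011010 walk d0:H3→d1:-→d2:-→d3:-→d4:-→d5:-→d6:-→d7:-→d8:-→d9:-→d10:-→d11:-→d12:-→d13:-→d14:-→d15:-→d16:-→d17:-→d18:-→d19:-→d20:-→d21:-→d22:-→d23:-→d24:H2 -> H2
  lookup 116.156.205.85: bits 01 walk d0:H3→d1:-→d2:- -> H3
  lookup 198.43.54.18: bits 1100 walk d0:H3→d1:-→d2:-→d3:-→d4:- -> H3
  + 24.131.0.0/16 (H4) depth=16
  + 0.0.0.0/0 (H0) depth=0
  + 203.122.185.64/28 (H3) depth=28
  lookup 203.122.185.70: bits 11001011011110101011100101000 walk d0:H0→d1:-→d2:-→d3:-→d4:-→d5:-→d6:-→d7:-→d8:-→d9:-→d10:-→d11:-→d12:-→d13:-→d14:-→d15:-→d16:-→d17:-→d18:-→d19:-→d20:-→d21:-→d22:-→d23:-→d24:-→d25:-→d26:-→d27:-→d28:H3→d29:- -> H3
  + 82.0.0.0/7 (H2) depth=7
  - 82.0.0.0/7 clear@7
  lookup 45.35.171.28: bits 001011010010001110101011 walk d0:H0→d1:-→d2:-→d3:-→d4:-→d5:-→d6:-→d7:-→d8:-→d9:-→d10:-→d11:-→d12:-→d13:-→d14:-→d15:-→d16:-→d17:-→d18:-→d19:-→d20:-→d21:-→d22:-→d23:-→d24:H0 -> H0
  + 82.64.154.0/23 (H1) depth=23
  lookup 203.122.185.64: bits 11001011011110101011100101000000 walk d0:H0→d1:-→d2:-→d3:-→d4:-→d5:-→d6:-→d7:-→d8:-→d9:-→d10:-→d11:-→d12:-→d13:-→d14:-→d15:-→d16:-→d17:-→d18:-→d19:-→d20:-→d21:-→d22:-→d23:-→d24:-→d25:-→d26:-→d27:-→d28:H3→d29:-→d30:-→d31:-→d32:- -> H3
  lookup 37.66.136.142: bits 0010 walk d0:H0→d1:-→d2:-→d3:-→d4:- -> H0
  lookup 82.64.154.103: bits 010100100100000010011010 walk d0:H0→d1:-→d2:-→d3:-→d4:-→d5:-→d6:-→d7:-→d8:-→d9:-→d10:-→d11:-→d12:-→d13:-→d14:-→d15:-→d16:-→d17:-→d18:-→d19:-→d20:-→d21:-→d22:-→d23:H1→d24:H2 -> H2
  + 0.0.0.0/0 (H3) depth=0
  lookup 185.209.80.155: bits 1 walk d0:H3→d1:- -> H3
  - 203.122.185.64/28 clear@28
  - 0.0.0.0/0 clear@0

== LOOKUPS ==
["no-route","H2","H3","H3","H3","H0","H3","H0","H2","H3"]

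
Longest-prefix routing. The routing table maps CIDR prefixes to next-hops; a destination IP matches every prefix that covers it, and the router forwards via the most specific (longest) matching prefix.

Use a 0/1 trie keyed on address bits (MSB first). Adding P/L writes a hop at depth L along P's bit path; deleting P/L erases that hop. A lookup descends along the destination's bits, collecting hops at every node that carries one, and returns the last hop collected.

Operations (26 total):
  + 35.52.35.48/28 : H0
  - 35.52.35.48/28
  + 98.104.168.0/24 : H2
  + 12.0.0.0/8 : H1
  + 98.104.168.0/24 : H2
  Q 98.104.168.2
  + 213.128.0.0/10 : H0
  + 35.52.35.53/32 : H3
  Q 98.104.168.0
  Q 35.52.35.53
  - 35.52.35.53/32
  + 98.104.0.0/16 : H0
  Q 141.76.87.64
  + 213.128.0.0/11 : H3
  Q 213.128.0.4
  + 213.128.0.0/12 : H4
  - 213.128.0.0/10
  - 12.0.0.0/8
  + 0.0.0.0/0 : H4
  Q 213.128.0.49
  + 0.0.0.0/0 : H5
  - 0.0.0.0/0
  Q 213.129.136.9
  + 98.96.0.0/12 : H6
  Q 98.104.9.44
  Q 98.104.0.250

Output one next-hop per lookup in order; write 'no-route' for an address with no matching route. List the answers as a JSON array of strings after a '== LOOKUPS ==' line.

Trace:
  + 35.52.35.48/28 (H0) depth=28
  del 35.52.35.48/28 (clear depth 28)
  + 98.104.168.0/24 (H2) depth=24
  + 12.0.0.0/8 (H1) depth=8
  + 98.104.168.0/24 (H2) depth=24
  lookup 98.104.168.2: bits 011000100110100010101000 walk d0:-→d1:-→d2:-→d3:-→d4:-→d5:-→d6:-→d7:-→d8:-→d9:-→d10:-→d11:-→d12:-→d13:-→d14:-→d15:-→d16:-→d17:-→d18:-→d19:-→d20:-→d21:-→d22:-→d23:-→d24:H2 -> H2
  + 213.128.0.0/10 (H0) depth=10
  + 35.52.35.53/32 (H3) depth=32
  lookup 98.104.168.0: bits 011000100110100010101000 walk d0:-→d1:-→d2:-→d3:-→d4:-→d5:-→d6:-→d7:-→d8:-→d9:-→d10:-→d11:-→d12:-→d13:-→d14:-→d15:-→d16:-→d17:-→d18:-→d19:-→d20:-→d21:-→d22:-→d23:-→d24:H2 -> H2
  lookup 35.52.35.53: bits 00100011001101000010001100110101 walk d0:-→d1:-→d2:-→d3:-→d4:-→d5:-→d6:-→d7:-→d8:-→d9:-→d10:-→d11:-→d12:-→d13:-→d14:-→d15:-→d16:-→d17:-→d18:-→d19:-→d20:-→d21:-→d22:-→d23:-→d24:-→d25:-→d26:-→d27:-→d28:-→d29:-→d30:-→d31:-→d32:H3 -> H3
  del 35.52.35.53/32 (clear depth 32)
  + 98.104.0.0/16 (H0) depth=16
  lookup 141.76.87.64: bits 1 walk d0:-→d1:- -> no-route
  + 213.128.0.0/11 (H3) depth=11
  lookup 213.128.0.4: bits 11010101100 walk d0:-→d1:-→d2:-→d3:-→d4:-→d5:-→d6:-→d7:-→d8:-→d9:-→d10:H0→d11:H3 -> H3
  + 213.128.0.0/12 (H4) depth=12
  del 213.128.0.0/10 (clear depth 10)
  del 12.0.0.0/8 (clear depth 8)
  + 0.0.0.0/0 (H4) depth=0
  lookup 213.128.0.49: bits 110101011000 walk d0:H4→d1:-→d2:-→d3:-→d4:-→d5:-→d6:-→d7:-→d8:-→d9:-→d10:-→d11:H3→d12:H4 -> H4
  + 0.0.0.0/0 (H5) depth=0
  del 0.0.0.0/0 (clear depth 0)
  lookup 213.129.136.9: bits 110101011000 walk d0:-→d1:-→d2:-→d3:-→d4:-→d5:-→d6:-→d7:-→d8:-→d9:-→d10:-→d11:H3→d12:H4 -> H4
  + 98.96.0.0/12 (H6) depth=12
  lookup 98.104.9.44: bits 0110001001101000 walk d0:-→d1:-→d2:-→d3:-→d4:-→d5:-→d6:-→d7:-→d8:-→d9:-→d10:-→d11:-→d12:H6→d13:-→d14:-→d15:-→d16:H0 -> H0
  lookup 98.104.0.250: bits 0110001001101000 walk d0:-→d1:-→d2:-→d3:-→d4:-→d5:-→d6:-→d7:-→d8:-→d9:-→d10:-→d11:-→d12:H6→d13:-→d14:-→d15:-→d16:H0 -> H0

== LOOKUPS ==
["H2","H2","H3","no-route","H3","H4","H4","H0","H0"]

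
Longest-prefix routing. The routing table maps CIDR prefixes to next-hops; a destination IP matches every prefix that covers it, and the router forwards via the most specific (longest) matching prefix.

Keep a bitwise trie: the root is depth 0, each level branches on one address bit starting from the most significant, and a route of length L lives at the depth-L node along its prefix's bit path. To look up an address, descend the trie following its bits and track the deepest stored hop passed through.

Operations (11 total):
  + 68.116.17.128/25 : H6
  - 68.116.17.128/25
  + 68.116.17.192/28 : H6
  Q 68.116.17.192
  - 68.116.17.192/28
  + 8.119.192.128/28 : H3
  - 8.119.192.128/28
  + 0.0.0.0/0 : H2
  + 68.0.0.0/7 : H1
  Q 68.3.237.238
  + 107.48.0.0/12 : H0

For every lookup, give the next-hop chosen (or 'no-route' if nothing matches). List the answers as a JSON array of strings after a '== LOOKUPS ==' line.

Process each operation:
  + 68.116.17.128/25 (H6) depth=25
  del 68.116.17.128/25 (clear depth 25)
  + 68.116.17.192/28 (H6) depth=28
  lookup 68.116.17.192: bits 0100010001110100000100011100 walk d0:-→d1:-→d2:-→d3:-→d4:-→d5:-→d6:-→d7:-→d8:-→d9:-→d10:-→d11:-→d12:-→d13:-→d14:-→d15:-→d16:-→d17:-→d18:-→d19:-→d20:-→d21:-→d22:-→d23:-→d24:-→d25:-→d26:-→d27:-→d28:H6 -> H6
  del 68.116.17.192/28 (clear depth 28)
  + 8.119.192.128/28 (H3) depth=28
  del 8.119.192.128/28 (clear depth 28)
  + 0.0.0.0/0 (H2) depth=0
  + 68.0.0.0/7 (H1) depth=7
  lookup 68.3.237.238: bits 010001000 walk d0:H2→d1:-→d2:-→d3:-→d4:-→d5:-→d6:-→d7:H1→d8:-→d9:- -> H1
  + 107.48.0.0/12 (H0) depth=12

== LOOKUPS ==
["H6","H1"]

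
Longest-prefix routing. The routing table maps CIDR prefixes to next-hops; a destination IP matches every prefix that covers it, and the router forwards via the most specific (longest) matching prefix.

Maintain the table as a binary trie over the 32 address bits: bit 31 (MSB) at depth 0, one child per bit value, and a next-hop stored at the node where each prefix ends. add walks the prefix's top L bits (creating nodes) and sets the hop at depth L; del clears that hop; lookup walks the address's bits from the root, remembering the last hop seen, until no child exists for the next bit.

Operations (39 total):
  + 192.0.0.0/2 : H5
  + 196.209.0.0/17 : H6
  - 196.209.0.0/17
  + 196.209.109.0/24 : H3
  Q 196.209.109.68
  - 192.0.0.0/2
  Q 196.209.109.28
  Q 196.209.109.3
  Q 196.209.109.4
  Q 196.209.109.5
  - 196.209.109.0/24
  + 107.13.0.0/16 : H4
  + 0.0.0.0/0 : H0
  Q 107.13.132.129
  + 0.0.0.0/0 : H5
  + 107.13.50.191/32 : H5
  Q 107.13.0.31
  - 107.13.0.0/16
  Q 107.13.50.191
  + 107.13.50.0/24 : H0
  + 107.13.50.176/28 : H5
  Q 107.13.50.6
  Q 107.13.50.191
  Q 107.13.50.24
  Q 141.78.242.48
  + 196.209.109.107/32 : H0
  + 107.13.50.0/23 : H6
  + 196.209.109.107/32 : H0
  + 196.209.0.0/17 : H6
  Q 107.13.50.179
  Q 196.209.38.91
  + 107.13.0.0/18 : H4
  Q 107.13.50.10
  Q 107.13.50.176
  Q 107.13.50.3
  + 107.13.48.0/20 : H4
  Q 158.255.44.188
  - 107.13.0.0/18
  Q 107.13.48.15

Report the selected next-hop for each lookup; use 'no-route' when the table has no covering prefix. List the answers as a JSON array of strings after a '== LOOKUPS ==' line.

Trace:
  + 192.0.0.0/2 (H5) depth=2
  + 196.209.0.0/17 (H6) depth=17
  - 196.209.0.0/17 clear@17
  + 196.209.109.0/24 (H3) depth=24
  Q 196.209.109.68: descend 110001001101000101101101 ; hops seen [H5,H3] ; pick H3
  - 192.0.0.0/2 clear@2
  Q 196.209.109.28: descend 110001001101000101101101 ; hops seen [H3] ; pick H3
  Q 196.209.109.3: descend 110001001101000101101101 ; hops seen [H3] ; pick H3
  Q 196.209.109.4: descend 110001001101000101101101 ; hops seen [H3] ; pick H3
  Q 196.209.109.5: descend 110001001101000101101101 ; hops seen [H3] ; pick H3
  - 196.209.109.0/24 clear@24
  + 107.13.0.0/16 (H4) depth=16
  + 0.0.0.0/0 (H0) depth=0
  Q 107.13.132.129: descend 0110101100001101 ; hops seen [H0,H4] ; pick H4
  + 0.0.0.0/0 (H5) depth=0
  + 107.13.50.191/32 (H5) depth=32
  Q 107.13.0.31: descend 011010110000110100 ; hops seen [H5,H4] ; pick H4
  - 107.13.0.0/16 clear@16
  Q 107.13.50.191: descend 01101011000011010011001010111111 ; hops seen [H5,H5] ; pick H5
  + 107.13.50.0/24 (H0) depth=24
  + 107.13.50.176/28 (H5) depth=28
  Q 107.13.50.6: descend 011010110000110100110010 ; hops seen [H5,H0] ; pick H0
  Q 107.13.50.191: descend 01101011000011010011001010111111 ; hops seen [H5,H0,H5,H5] ; pick H5
  Q 107.13.50.24: descend 011010110000110100110010 ; hops seen [H5,H0] ; pick H0
  Q 141.78.242.48: descend 1 ; hops seen [H5] ; pick H5
  + 196.209.109.107/32 (H0) depth=32
  + 107.13.50.0/23 (H6) depth=23
  + 196.209.109.107/32 (H0) depth=32
  + 196.209.0.0/17 (H6) depth=17
  Q 107.13.50.179: descend 0110101100001101001100101011 ; hops seen [H5,H6,H0,H5] ; pick H5
  Q 196.209.38.91: descend 11000100110100010 ; hops seen [H5,H6] ; pick H6
  + 107.13.0.0/18 (H4) depth=18
  Q 107.13.50.10: descend 011010110000110100110010 ; hops seen [H5,H4,H6,H0] ; pick H0
  Q 107.13.50.176: descend 0110101100001101001100101011 ; hops seen [H5,H4,H6,H0,H5] ; pick H5
  Q 107.13.50.3: descend 011010110000110100110010 ; hops seen [H5,H4,H6,H0] ; pick H0
  + 107.13.48.0/20 (H4) depth=20
  Q 158.255.44.188: descend 1 ; hops seen [H5] ; pick H5
  - 107.13.0.0/18 clear@18
  Q 107.13.48.15: descend 0110101100001101001100 ; hops seen [H5,H4] ; pick H4

== LOOKUPS ==
["H3","H3","H3","H3","H3","H4","H4","H5","H0","H5","H0","H5","H5","H6","H0","H5","H0","H5","H4"]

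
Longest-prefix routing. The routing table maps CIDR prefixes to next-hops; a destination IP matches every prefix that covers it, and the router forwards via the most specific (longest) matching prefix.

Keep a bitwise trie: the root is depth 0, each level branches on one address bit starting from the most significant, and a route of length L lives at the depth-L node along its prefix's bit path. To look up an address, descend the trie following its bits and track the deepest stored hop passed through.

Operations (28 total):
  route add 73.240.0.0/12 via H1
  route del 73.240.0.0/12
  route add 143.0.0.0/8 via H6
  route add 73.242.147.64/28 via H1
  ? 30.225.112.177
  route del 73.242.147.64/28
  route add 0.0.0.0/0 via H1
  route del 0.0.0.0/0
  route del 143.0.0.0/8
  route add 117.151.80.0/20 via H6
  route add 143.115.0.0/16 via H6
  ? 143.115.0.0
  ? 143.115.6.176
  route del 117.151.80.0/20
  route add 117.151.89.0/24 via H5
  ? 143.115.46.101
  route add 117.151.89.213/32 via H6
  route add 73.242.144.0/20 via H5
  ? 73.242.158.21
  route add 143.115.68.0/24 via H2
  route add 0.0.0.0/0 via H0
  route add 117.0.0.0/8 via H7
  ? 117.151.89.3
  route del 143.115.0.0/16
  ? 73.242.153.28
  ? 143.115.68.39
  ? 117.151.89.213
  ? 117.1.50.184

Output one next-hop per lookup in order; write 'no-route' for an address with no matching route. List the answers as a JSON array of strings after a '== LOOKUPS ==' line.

Trace:
  + 73.240.0.0/12 (H1) depth=12
  - 73.240.0.0/12 clear@12
  + 143.0.0.0/8 (H6) depth=8
  + 73.242.147.64/28 (H1) depth=28
  lookup 30.225.112.177: bits 0 walk d0:-→d1:- -> no-route
  - 73.242.147.64/28 clear@28
  + 0.0.0.0/0 (H1) depth=0
  - 0.0.0.0/0 clear@0
  - 143.0.0.0/8 clear@8
  + 117.151.80.0/20 (H6) depth=20
  + 143.115.0.0/16 (H6) depth=16
  lookup 143.115.0.0: bits 1000111101110011 walk d0:-→d1:-→d2:-→d3:-→d4:-→d5:-→d6:-→d7:-→d8:-→d9:-→d10:-→d11:-→d12:-→d13:-→d14:-→d15:-→d16:H6 -> H6
  lookup 143.115.6.176: bits 1000111101110011 walk d0:-→d1:-→d2:-→d3:-→d4:-→d5:-→d6:-→d7:-→d8:-→d9:-→d10:-→d11:-→d12:-→d13:-→d14:-→d15:-→d16:H6 -> H6
  - 117.151.80.0/20 clear@20
  + 117.151.89.0/24 (H5) depth=24
  lookup 143.115.46.101: bits 1000111101110011 walk d0:-→d1:-→d2:-→d3:-→d4:-→d5:-→d6:-→d7:-→d8:-→d9:-→d10:-→d11:-→d12:-→d13:-→d14:-→d15:-→d16:H6 -> H6
  + 117.151.89.213/32 (H6) depth=32
  + 73.242.144.0/20 (H5) depth=20
  lookup 73.242.158.21: bits 01001001111100101001 walk d0:-→d1:-→d2:-→d3:-→d4:-→d5:-→d6:-→d7:-→d8:-→d9:-→d10:-→d11:-→d12:-→d13:-→d14:-→d15:-→d16:-→d17:-→d18:-→d19:-→d20:H5 -> H5
  + 143.115.68.0/24 (H2) depth=24
  + 0.0.0.0/0 (H0) depth=0
  + 117.0.0.0/8 (H7) depth=8
  lookup 117.151.89.3: bits 011101011001011101011001 walk d0:H0→d1:-→d2:-→d3:-→d4:-→d5:-→d6:-→d7:-→d8:H7→d9:-→d10:-→d11:-→d12:-→d13:-→d14:-→d15:-→d16:-→d17:-→d18:-→d19:-→d20:-→d21:-→d22:-→d23:-→d24:H5 -> H5
  - 143.115.0.0/16 clear@16
  lookup 73.242.153.28: bits 01001001111100101001 walk d0:H0→d1:-→d2:-→d3:-→d4:-→d5:-→d6:-→d7:-→d8:-→d9:-→d10:-→d11:-→d12:-→d13:-→d14:-→d15:-→d16:-→d17:-→d18:-→d19:-→d20:H5 -> H5
  lookup 143.115.68.39: bits 100011110111001101000100 walk d0:H0→d1:-→d2:-→d3:-→d4:-→d5:-→d6:-→d7:-→d8:-→d9:-→d10:-→d11:-→d12:-→d13:-→d14:-→d15:-→d16:-→d17:-→d18:-→d19:-→d20:-→d21:-→d22:-→d23:-→d24:H2 -> H2
  lookup 117.151.89.213: bits 01110101100101110101100111010101 walk d0:H0→d1:-→d2:-→d3:-→d4:-→d5:-→d6:-→d7:-→d8:H7→d9:-→d10:-→d11:-→d12:-→d13:-→d14:-→d15:-→d16:-→d17:-→d18:-→d19:-→d20:-→d21:-→d22:-→d23:-→d24:H5→d25:-→d26:-→d27:-→d28:-→d29:-→d30:-→d31:-→d32:H6 -> H6
  lookup 117.1.50.184: bits 01110101 walk d0:H0→d1:-→d2:-→d3:-→d4:-→d5:-→d6:-→d7:-→d8:H7 -> H7

== LOOKUPS ==
["no-route","H6","H6","H6","H5","H5","H5","H2","H6","H7"]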